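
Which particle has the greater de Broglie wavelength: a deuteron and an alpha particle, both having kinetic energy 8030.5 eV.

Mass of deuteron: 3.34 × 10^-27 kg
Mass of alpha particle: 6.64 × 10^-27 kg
The deuteron has the longer wavelength.

Using λ = h/√(2mKE):

For deuteron: λ₁ = h/√(2m₁KE) = 2.26 × 10^-13 m
For alpha particle: λ₂ = h/√(2m₂KE) = 1.60 × 10^-13 m

Since λ ∝ 1/√m at constant kinetic energy, the lighter particle has the longer wavelength.

The deuteron has the longer de Broglie wavelength.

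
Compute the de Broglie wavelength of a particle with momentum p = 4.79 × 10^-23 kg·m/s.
1.38 × 10^-11 m

Using the de Broglie relation λ = h/p:

λ = h/p
λ = (6.626 × 10^-34 J·s) / (4.79 × 10^-23 kg·m/s)
λ = 1.38 × 10^-11 m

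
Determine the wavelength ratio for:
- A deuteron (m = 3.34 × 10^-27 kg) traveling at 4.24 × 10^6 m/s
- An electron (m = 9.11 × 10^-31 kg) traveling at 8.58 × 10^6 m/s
λ₁/λ₂ = 5.52 × 10^-4

Using λ = h/(mv):

λ₁ = h/(m₁v₁) = 4.68 × 10^-14 m
λ₂ = h/(m₂v₂) = 8.48 × 10^-11 m

Ratio λ₁/λ₂ = (m₂v₂)/(m₁v₁)
         = (9.11 × 10^-31 kg × 8.58 × 10^6 m/s) / (3.34 × 10^-27 kg × 4.24 × 10^6 m/s)
         = 5.52 × 10^-4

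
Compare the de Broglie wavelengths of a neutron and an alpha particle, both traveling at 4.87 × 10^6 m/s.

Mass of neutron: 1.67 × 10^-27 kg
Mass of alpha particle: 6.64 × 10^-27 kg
The neutron has the longer wavelength.

Using λ = h/(mv), since both particles have the same velocity, the wavelength depends only on mass.

For neutron: λ₁ = h/(m₁v) = 8.15 × 10^-14 m
For alpha particle: λ₂ = h/(m₂v) = 2.05 × 10^-14 m

Since λ ∝ 1/m at constant velocity, the lighter particle has the longer wavelength.

The neutron has the longer de Broglie wavelength.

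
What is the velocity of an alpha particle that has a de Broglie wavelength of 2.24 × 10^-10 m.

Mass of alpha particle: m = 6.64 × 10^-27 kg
4.45 × 10^2 m/s

From the de Broglie relation λ = h/(mv), we solve for v:

v = h/(mλ)
v = (6.626 × 10^-34 J·s) / (6.64 × 10^-27 kg × 2.24 × 10^-10 m)
v = 4.45 × 10^2 m/s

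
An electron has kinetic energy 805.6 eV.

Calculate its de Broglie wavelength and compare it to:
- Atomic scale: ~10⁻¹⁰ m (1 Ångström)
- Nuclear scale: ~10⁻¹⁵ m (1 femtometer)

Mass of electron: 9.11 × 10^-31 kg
λ = 4.32 × 10^-11 m, which is between nuclear and atomic scales.

Using λ = h/√(2mKE):

KE = 805.6 eV = 1.291 × 10^-16 J

λ = h/√(2mKE)
λ = (6.626 × 10^-34 J·s) / √(2 × 9.11 × 10^-31 kg × 1.291 × 10^-16 J)
λ = 4.32 × 10^-11 m

Comparison:
- Atomic scale (10⁻¹⁰ m): λ is 0.43× this size
- Nuclear scale (10⁻¹⁵ m): λ is 4.3e+04× this size

The wavelength is between nuclear and atomic scales.

This wavelength is appropriate for probing atomic structure but too large for nuclear physics experiments.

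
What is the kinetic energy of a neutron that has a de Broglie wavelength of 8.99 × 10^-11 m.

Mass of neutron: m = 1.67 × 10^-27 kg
1.63 × 10^-20 J (or 0.102 eV)

From λ = h/√(2mKE), we solve for KE:

λ² = h²/(2mKE)
KE = h²/(2mλ²)
KE = (6.626 × 10^-34 J·s)² / (2 × 1.67 × 10^-27 kg × (8.99 × 10^-11 m)²)
KE = 1.63 × 10^-20 J
KE = 0.102 eV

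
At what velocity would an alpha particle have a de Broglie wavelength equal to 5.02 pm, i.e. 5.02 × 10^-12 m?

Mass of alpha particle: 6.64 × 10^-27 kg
1.99 × 10^4 m/s

From λ = h/(mv), solve for v:

v = h/(mλ)
v = (6.626 × 10^-34 J·s) / (6.64 × 10^-27 kg × 5.02 × 10^-12 m)
v = 1.99 × 10^4 m/s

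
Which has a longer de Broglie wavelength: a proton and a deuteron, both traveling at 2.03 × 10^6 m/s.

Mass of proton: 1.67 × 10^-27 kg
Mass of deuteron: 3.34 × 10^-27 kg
The proton has the longer wavelength.

Using λ = h/(mv), since both particles have the same velocity, the wavelength depends only on mass.

For proton: λ₁ = h/(m₁v) = 1.95 × 10^-13 m
For deuteron: λ₂ = h/(m₂v) = 9.77 × 10^-14 m

Since λ ∝ 1/m at constant velocity, the lighter particle has the longer wavelength.

The proton has the longer de Broglie wavelength.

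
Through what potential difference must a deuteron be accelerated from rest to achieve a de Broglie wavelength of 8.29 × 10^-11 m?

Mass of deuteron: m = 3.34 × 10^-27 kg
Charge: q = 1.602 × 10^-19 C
5.97 × 10^-2 V

From λ = h/√(2mqV), we solve for V:

λ² = h²/(2mqV)
V = h²/(2mqλ²)
V = (6.626 × 10^-34 J·s)² / (2 × 3.34 × 10^-27 kg × 1.602 × 10^-19 C × (8.29 × 10^-11 m)²)
V = 5.97 × 10^-2 V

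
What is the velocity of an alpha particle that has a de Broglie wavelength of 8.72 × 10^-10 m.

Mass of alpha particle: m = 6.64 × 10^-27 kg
1.14 × 10^2 m/s

From the de Broglie relation λ = h/(mv), we solve for v:

v = h/(mλ)
v = (6.626 × 10^-34 J·s) / (6.64 × 10^-27 kg × 8.72 × 10^-10 m)
v = 1.14 × 10^2 m/s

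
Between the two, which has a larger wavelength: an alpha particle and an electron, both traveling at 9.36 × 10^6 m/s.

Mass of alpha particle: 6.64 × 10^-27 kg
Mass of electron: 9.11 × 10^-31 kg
The electron has the longer wavelength.

Using λ = h/(mv), since both particles have the same velocity, the wavelength depends only on mass.

For alpha particle: λ₁ = h/(m₁v) = 1.07 × 10^-14 m
For electron: λ₂ = h/(m₂v) = 7.77 × 10^-11 m

Since λ ∝ 1/m at constant velocity, the lighter particle has the longer wavelength.

The electron has the longer de Broglie wavelength.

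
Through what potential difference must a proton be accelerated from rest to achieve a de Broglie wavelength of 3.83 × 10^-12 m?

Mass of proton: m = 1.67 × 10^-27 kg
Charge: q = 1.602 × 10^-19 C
55.9 V

From λ = h/√(2mqV), we solve for V:

λ² = h²/(2mqV)
V = h²/(2mqλ²)
V = (6.626 × 10^-34 J·s)² / (2 × 1.67 × 10^-27 kg × 1.602 × 10^-19 C × (3.83 × 10^-12 m)²)
V = 55.9 V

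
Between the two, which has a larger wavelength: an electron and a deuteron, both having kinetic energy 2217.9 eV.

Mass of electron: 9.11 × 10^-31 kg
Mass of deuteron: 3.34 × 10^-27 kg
The electron has the longer wavelength.

Using λ = h/√(2mKE):

For electron: λ₁ = h/√(2m₁KE) = 2.60 × 10^-11 m
For deuteron: λ₂ = h/√(2m₂KE) = 4.30 × 10^-13 m

Since λ ∝ 1/√m at constant kinetic energy, the lighter particle has the longer wavelength.

The electron has the longer de Broglie wavelength.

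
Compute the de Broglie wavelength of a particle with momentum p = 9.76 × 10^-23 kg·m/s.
6.79 × 10^-12 m

Using the de Broglie relation λ = h/p:

λ = h/p
λ = (6.626 × 10^-34 J·s) / (9.76 × 10^-23 kg·m/s)
λ = 6.79 × 10^-12 m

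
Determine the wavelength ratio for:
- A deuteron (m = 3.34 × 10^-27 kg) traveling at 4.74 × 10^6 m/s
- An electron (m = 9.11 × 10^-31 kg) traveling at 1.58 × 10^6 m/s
λ₁/λ₂ = 9.09 × 10^-5

Using λ = h/(mv):

λ₁ = h/(m₁v₁) = 4.19 × 10^-14 m
λ₂ = h/(m₂v₂) = 4.60 × 10^-10 m

Ratio λ₁/λ₂ = (m₂v₂)/(m₁v₁)
         = (9.11 × 10^-31 kg × 1.58 × 10^6 m/s) / (3.34 × 10^-27 kg × 4.74 × 10^6 m/s)
         = 9.09 × 10^-5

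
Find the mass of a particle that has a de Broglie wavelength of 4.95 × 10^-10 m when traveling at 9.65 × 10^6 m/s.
1.39 × 10^-31 kg

From the de Broglie relation λ = h/(mv), we solve for m:

m = h/(λv)
m = (6.626 × 10^-34 J·s) / (4.95 × 10^-10 m × 9.65 × 10^6 m/s)
m = 1.39 × 10^-31 kg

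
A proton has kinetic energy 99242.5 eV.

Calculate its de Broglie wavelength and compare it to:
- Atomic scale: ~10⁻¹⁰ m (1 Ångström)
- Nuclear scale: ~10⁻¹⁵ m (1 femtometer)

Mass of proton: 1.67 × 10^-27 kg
λ = 9.09 × 10^-14 m, which is between nuclear and atomic scales.

Using λ = h/√(2mKE):

KE = 99242.5 eV = 1.590 × 10^-14 J

λ = h/√(2mKE)
λ = (6.626 × 10^-34 J·s) / √(2 × 1.67 × 10^-27 kg × 1.590 × 10^-14 J)
λ = 9.09 × 10^-14 m

Comparison:
- Atomic scale (10⁻¹⁰ m): λ is 0.00091× this size
- Nuclear scale (10⁻¹⁵ m): λ is 91× this size

The wavelength is between nuclear and atomic scales.

This wavelength is appropriate for probing atomic structure but too large for nuclear physics experiments.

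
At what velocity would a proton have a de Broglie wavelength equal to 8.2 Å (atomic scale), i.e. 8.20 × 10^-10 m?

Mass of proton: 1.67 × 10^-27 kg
4.84 × 10^2 m/s

From λ = h/(mv), solve for v:

v = h/(mλ)
v = (6.626 × 10^-34 J·s) / (1.67 × 10^-27 kg × 8.20 × 10^-10 m)
v = 4.84 × 10^2 m/s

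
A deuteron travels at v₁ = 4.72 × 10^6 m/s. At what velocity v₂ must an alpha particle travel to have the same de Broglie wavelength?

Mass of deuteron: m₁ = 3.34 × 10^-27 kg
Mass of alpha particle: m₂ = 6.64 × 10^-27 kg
v₂ = 2.37 × 10^6 m/s

For equal de Broglie wavelengths: λ₁ = λ₂

h/(m₁v₁) = h/(m₂v₂)
m₁v₁ = m₂v₂
v₂ = v₁ · (m₁/m₂)

v₂ = 4.72 × 10^6 m/s × (3.34 × 10^-27 kg / 6.64 × 10^-27 kg)
v₂ = 2.37 × 10^6 m/s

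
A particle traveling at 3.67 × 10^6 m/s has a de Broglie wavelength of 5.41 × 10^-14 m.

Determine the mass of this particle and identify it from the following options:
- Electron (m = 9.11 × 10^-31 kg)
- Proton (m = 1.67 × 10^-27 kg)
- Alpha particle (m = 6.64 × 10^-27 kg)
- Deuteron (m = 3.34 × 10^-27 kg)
The particle is a deuteron.

From λ = h/(mv), solve for mass:

m = h/(λv)
m = (6.626 × 10^-34 J·s) / (5.41 × 10^-14 m × 3.67 × 10^6 m/s)
m = 3.34 × 10^-27 kg

Comparing with the listed masses, this is closest to a deuteron.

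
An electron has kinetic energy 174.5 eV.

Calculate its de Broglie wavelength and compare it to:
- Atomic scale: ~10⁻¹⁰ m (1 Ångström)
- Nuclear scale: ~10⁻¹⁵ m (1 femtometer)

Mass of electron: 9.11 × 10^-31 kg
λ = 9.28 × 10^-11 m, which is between nuclear and atomic scales.

Using λ = h/√(2mKE):

KE = 174.5 eV = 2.796 × 10^-17 J

λ = h/√(2mKE)
λ = (6.626 × 10^-34 J·s) / √(2 × 9.11 × 10^-31 kg × 2.796 × 10^-17 J)
λ = 9.28 × 10^-11 m

Comparison:
- Atomic scale (10⁻¹⁰ m): λ is 0.93× this size
- Nuclear scale (10⁻¹⁵ m): λ is 9.3e+04× this size

The wavelength is between nuclear and atomic scales.

This wavelength is appropriate for probing atomic structure but too large for nuclear physics experiments.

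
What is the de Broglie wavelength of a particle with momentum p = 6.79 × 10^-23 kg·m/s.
9.76 × 10^-12 m

Using the de Broglie relation λ = h/p:

λ = h/p
λ = (6.626 × 10^-34 J·s) / (6.79 × 10^-23 kg·m/s)
λ = 9.76 × 10^-12 m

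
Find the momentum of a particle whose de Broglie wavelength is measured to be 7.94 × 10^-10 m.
8.35 × 10^-25 kg·m/s

From the de Broglie relation λ = h/p, we solve for p:

p = h/λ
p = (6.626 × 10^-34 J·s) / (7.94 × 10^-10 m)
p = 8.35 × 10^-25 kg·m/s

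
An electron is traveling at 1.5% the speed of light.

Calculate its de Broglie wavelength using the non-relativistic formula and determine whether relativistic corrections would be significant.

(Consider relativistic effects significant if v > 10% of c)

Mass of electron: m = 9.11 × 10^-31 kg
No, relativistic corrections are not needed.

Using the non-relativistic de Broglie formula λ = h/(mv):

v = 1.5% × c = 4.497 × 10^6 m/s

λ = h/(mv)
λ = (6.626 × 10^-34 J·s) / (9.11 × 10^-31 kg × 4.497 × 10^6 m/s)
λ = 1.62 × 10^-10 m

Since v = 1.5% of c < 10% of c, relativistic corrections are NOT significant and this non-relativistic result is a good approximation.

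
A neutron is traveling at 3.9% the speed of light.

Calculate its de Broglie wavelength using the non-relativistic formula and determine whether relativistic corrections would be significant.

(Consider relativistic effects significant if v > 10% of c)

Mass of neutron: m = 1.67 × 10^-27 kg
No, relativistic corrections are not needed.

Using the non-relativistic de Broglie formula λ = h/(mv):

v = 3.9% × c = 1.169 × 10^7 m/s

λ = h/(mv)
λ = (6.626 × 10^-34 J·s) / (1.67 × 10^-27 kg × 1.169 × 10^7 m/s)
λ = 3.39 × 10^-14 m

Since v = 3.9% of c < 10% of c, relativistic corrections are NOT significant and this non-relativistic result is a good approximation.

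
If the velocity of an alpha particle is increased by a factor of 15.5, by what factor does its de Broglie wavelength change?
The wavelength decreases by a factor of 15.5.

From λ = h/(mv), the wavelength is inversely proportional to velocity:

λ ∝ 1/v

If v → 15.5v, then λ → λ/15.5

When velocity is increased by a factor of 15.5, the wavelength decreases by a factor of 15.5.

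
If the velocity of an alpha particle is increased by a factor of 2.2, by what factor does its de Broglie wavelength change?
The wavelength decreases by a factor of 2.2.

From λ = h/(mv), the wavelength is inversely proportional to velocity:

λ ∝ 1/v

If v → 2.2v, then λ → λ/2.2

When velocity is increased by a factor of 2.2, the wavelength decreases by a factor of 2.2.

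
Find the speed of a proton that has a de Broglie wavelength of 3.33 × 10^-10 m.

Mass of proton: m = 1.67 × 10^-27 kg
1.19 × 10^3 m/s

From the de Broglie relation λ = h/(mv), we solve for v:

v = h/(mλ)
v = (6.626 × 10^-34 J·s) / (1.67 × 10^-27 kg × 3.33 × 10^-10 m)
v = 1.19 × 10^3 m/s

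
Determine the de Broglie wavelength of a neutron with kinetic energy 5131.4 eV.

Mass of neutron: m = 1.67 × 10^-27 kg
4.00 × 10^-13 m

Using λ = h/√(2mKE):

First convert KE to Joules: KE = 5131.4 eV = 8.221 × 10^-16 J

λ = h/√(2mKE)
λ = (6.626 × 10^-34 J·s) / √(2 × 1.67 × 10^-27 kg × 8.221 × 10^-16 J)
λ = 4.00 × 10^-13 m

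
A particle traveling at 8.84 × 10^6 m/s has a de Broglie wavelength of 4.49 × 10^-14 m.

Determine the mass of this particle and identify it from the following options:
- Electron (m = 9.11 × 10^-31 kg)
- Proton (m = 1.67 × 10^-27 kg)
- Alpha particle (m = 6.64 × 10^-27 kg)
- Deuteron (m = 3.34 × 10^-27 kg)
The particle is a proton.

From λ = h/(mv), solve for mass:

m = h/(λv)
m = (6.626 × 10^-34 J·s) / (4.49 × 10^-14 m × 8.84 × 10^6 m/s)
m = 1.67 × 10^-27 kg

Comparing with the listed masses, this is closest to a proton.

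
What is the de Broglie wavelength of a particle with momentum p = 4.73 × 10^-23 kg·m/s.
1.40 × 10^-11 m

Using the de Broglie relation λ = h/p:

λ = h/p
λ = (6.626 × 10^-34 J·s) / (4.73 × 10^-23 kg·m/s)
λ = 1.40 × 10^-11 m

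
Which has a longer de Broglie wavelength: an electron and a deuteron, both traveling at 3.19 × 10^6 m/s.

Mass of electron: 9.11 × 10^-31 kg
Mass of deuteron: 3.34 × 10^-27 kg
The electron has the longer wavelength.

Using λ = h/(mv), since both particles have the same velocity, the wavelength depends only on mass.

For electron: λ₁ = h/(m₁v) = 2.28 × 10^-10 m
For deuteron: λ₂ = h/(m₂v) = 6.22 × 10^-14 m

Since λ ∝ 1/m at constant velocity, the lighter particle has the longer wavelength.

The electron has the longer de Broglie wavelength.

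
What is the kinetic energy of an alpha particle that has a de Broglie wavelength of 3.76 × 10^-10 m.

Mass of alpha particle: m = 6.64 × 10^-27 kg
2.34 × 10^-22 J (or 1.46 × 10^-3 eV)

From λ = h/√(2mKE), we solve for KE:

λ² = h²/(2mKE)
KE = h²/(2mλ²)
KE = (6.626 × 10^-34 J·s)² / (2 × 6.64 × 10^-27 kg × (3.76 × 10^-10 m)²)
KE = 2.34 × 10^-22 J
KE = 1.46 × 10^-3 eV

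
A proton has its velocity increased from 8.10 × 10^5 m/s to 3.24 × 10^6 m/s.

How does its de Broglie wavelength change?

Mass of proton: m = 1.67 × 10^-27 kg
The wavelength decreases by a factor of 4.

Using λ = h/(mv):

Initial wavelength: λ₁ = h/(mv₁) = 4.90 × 10^-13 m
Final wavelength: λ₂ = h/(mv₂) = 1.22 × 10^-13 m

Since λ ∝ 1/v, when velocity increases by a factor of 4, the wavelength decreases by a factor of 4.

λ₂/λ₁ = v₁/v₂ = 1/4

The wavelength decreases by a factor of 4.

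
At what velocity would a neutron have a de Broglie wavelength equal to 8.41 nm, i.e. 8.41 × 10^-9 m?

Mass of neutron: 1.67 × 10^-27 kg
4.72 × 10^1 m/s

From λ = h/(mv), solve for v:

v = h/(mλ)
v = (6.626 × 10^-34 J·s) / (1.67 × 10^-27 kg × 8.41 × 10^-9 m)
v = 4.72 × 10^1 m/s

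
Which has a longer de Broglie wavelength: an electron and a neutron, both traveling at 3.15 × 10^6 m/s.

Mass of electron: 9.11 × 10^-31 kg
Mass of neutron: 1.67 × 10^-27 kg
The electron has the longer wavelength.

Using λ = h/(mv), since both particles have the same velocity, the wavelength depends only on mass.

For electron: λ₁ = h/(m₁v) = 2.31 × 10^-10 m
For neutron: λ₂ = h/(m₂v) = 1.26 × 10^-13 m

Since λ ∝ 1/m at constant velocity, the lighter particle has the longer wavelength.

The electron has the longer de Broglie wavelength.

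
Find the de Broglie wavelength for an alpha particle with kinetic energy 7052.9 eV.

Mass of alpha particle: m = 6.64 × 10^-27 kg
1.71 × 10^-13 m

Using λ = h/√(2mKE):

First convert KE to Joules: KE = 7052.9 eV = 1.130 × 10^-15 J

λ = h/√(2mKE)
λ = (6.626 × 10^-34 J·s) / √(2 × 6.64 × 10^-27 kg × 1.130 × 10^-15 J)
λ = 1.71 × 10^-13 m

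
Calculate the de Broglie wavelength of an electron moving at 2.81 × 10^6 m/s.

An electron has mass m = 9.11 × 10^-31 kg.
2.59 × 10^-10 m

Using the de Broglie relation λ = h/(mv):

λ = h/(mv)
λ = (6.626 × 10^-34 J·s) / (9.11 × 10^-31 kg × 2.81 × 10^6 m/s)
λ = 2.59 × 10^-10 m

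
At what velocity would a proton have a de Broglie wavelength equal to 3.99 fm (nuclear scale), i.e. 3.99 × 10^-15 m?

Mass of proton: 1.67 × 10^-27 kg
9.94 × 10^7 m/s

From λ = h/(mv), solve for v:

v = h/(mλ)
v = (6.626 × 10^-34 J·s) / (1.67 × 10^-27 kg × 3.99 × 10^-15 m)
v = 9.94 × 10^7 m/s

Note: This velocity is 33.2% of the speed of light, so relativistic corrections would be needed for a more accurate calculation.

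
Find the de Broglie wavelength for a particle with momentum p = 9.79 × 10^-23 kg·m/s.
6.77 × 10^-12 m

Using the de Broglie relation λ = h/p:

λ = h/p
λ = (6.626 × 10^-34 J·s) / (9.79 × 10^-23 kg·m/s)
λ = 6.77 × 10^-12 m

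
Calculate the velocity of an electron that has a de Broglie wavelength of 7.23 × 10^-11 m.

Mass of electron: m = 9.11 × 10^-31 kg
1.01 × 10^7 m/s

From the de Broglie relation λ = h/(mv), we solve for v:

v = h/(mλ)
v = (6.626 × 10^-34 J·s) / (9.11 × 10^-31 kg × 7.23 × 10^-11 m)
v = 1.01 × 10^7 m/s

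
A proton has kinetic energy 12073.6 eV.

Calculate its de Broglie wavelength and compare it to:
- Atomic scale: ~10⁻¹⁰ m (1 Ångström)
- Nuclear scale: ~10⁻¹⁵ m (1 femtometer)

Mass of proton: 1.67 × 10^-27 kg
λ = 2.61 × 10^-13 m, which is between nuclear and atomic scales.

Using λ = h/√(2mKE):

KE = 12073.6 eV = 1.934 × 10^-15 J

λ = h/√(2mKE)
λ = (6.626 × 10^-34 J·s) / √(2 × 1.67 × 10^-27 kg × 1.934 × 10^-15 J)
λ = 2.61 × 10^-13 m

Comparison:
- Atomic scale (10⁻¹⁰ m): λ is 0.0026× this size
- Nuclear scale (10⁻¹⁵ m): λ is 2.6e+02× this size

The wavelength is between nuclear and atomic scales.

This wavelength is appropriate for probing atomic structure but too large for nuclear physics experiments.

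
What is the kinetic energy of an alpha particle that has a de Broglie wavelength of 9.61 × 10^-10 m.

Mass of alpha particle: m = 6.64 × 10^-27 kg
3.58 × 10^-23 J (or 2.23 × 10^-4 eV)

From λ = h/√(2mKE), we solve for KE:

λ² = h²/(2mKE)
KE = h²/(2mλ²)
KE = (6.626 × 10^-34 J·s)² / (2 × 6.64 × 10^-27 kg × (9.61 × 10^-10 m)²)
KE = 3.58 × 10^-23 J
KE = 2.23 × 10^-4 eV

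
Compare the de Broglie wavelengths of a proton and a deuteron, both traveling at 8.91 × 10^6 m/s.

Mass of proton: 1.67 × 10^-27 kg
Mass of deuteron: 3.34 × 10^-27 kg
The proton has the longer wavelength.

Using λ = h/(mv), since both particles have the same velocity, the wavelength depends only on mass.

For proton: λ₁ = h/(m₁v) = 4.45 × 10^-14 m
For deuteron: λ₂ = h/(m₂v) = 2.23 × 10^-14 m

Since λ ∝ 1/m at constant velocity, the lighter particle has the longer wavelength.

The proton has the longer de Broglie wavelength.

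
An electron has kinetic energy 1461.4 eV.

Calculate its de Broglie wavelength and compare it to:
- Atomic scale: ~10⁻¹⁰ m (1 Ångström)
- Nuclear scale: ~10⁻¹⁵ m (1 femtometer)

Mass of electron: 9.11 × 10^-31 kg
λ = 3.21 × 10^-11 m, which is between nuclear and atomic scales.

Using λ = h/√(2mKE):

KE = 1461.4 eV = 2.341 × 10^-16 J

λ = h/√(2mKE)
λ = (6.626 × 10^-34 J·s) / √(2 × 9.11 × 10^-31 kg × 2.341 × 10^-16 J)
λ = 3.21 × 10^-11 m

Comparison:
- Atomic scale (10⁻¹⁰ m): λ is 0.32× this size
- Nuclear scale (10⁻¹⁵ m): λ is 3.2e+04× this size

The wavelength is between nuclear and atomic scales.

This wavelength is appropriate for probing atomic structure but too large for nuclear physics experiments.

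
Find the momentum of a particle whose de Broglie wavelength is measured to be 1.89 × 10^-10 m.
3.51 × 10^-24 kg·m/s

From the de Broglie relation λ = h/p, we solve for p:

p = h/λ
p = (6.626 × 10^-34 J·s) / (1.89 × 10^-10 m)
p = 3.51 × 10^-24 kg·m/s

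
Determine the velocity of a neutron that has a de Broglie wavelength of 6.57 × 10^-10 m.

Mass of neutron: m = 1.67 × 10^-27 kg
6.04 × 10^2 m/s

From the de Broglie relation λ = h/(mv), we solve for v:

v = h/(mλ)
v = (6.626 × 10^-34 J·s) / (1.67 × 10^-27 kg × 6.57 × 10^-10 m)
v = 6.04 × 10^2 m/s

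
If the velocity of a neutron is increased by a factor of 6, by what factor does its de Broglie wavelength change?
The wavelength decreases by a factor of 6.

From λ = h/(mv), the wavelength is inversely proportional to velocity:

λ ∝ 1/v

If v → 6v, then λ → λ/6

When velocity is increased by a factor of 6, the wavelength decreases by a factor of 6.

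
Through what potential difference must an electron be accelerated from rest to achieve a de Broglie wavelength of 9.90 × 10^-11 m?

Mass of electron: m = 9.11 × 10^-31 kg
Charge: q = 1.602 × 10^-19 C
153 V

From λ = h/√(2mqV), we solve for V:

λ² = h²/(2mqV)
V = h²/(2mqλ²)
V = (6.626 × 10^-34 J·s)² / (2 × 9.11 × 10^-31 kg × 1.602 × 10^-19 C × (9.90 × 10^-11 m)²)
V = 153 V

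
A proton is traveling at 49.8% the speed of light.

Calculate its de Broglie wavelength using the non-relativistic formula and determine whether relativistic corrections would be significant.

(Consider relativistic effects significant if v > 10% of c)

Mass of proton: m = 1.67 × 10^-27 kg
Yes, relativistic corrections are needed.

Using the non-relativistic de Broglie formula λ = h/(mv):

v = 49.8% × c = 1.493 × 10^8 m/s

λ = h/(mv)
λ = (6.626 × 10^-34 J·s) / (1.67 × 10^-27 kg × 1.493 × 10^8 m/s)
λ = 2.66 × 10^-15 m

Since v = 49.8% of c > 10% of c, relativistic corrections ARE significant and the actual wavelength would differ from this non-relativistic estimate.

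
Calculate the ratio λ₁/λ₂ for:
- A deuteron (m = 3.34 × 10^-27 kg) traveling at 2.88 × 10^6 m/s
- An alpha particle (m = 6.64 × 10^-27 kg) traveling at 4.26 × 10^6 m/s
λ₁/λ₂ = 2.94

Using λ = h/(mv):

λ₁ = h/(m₁v₁) = 6.89 × 10^-14 m
λ₂ = h/(m₂v₂) = 2.34 × 10^-14 m

Ratio λ₁/λ₂ = (m₂v₂)/(m₁v₁)
         = (6.64 × 10^-27 kg × 4.26 × 10^6 m/s) / (3.34 × 10^-27 kg × 2.88 × 10^6 m/s)
         = 2.94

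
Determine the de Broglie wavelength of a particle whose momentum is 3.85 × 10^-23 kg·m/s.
1.72 × 10^-11 m

Using the de Broglie relation λ = h/p:

λ = h/p
λ = (6.626 × 10^-34 J·s) / (3.85 × 10^-23 kg·m/s)
λ = 1.72 × 10^-11 m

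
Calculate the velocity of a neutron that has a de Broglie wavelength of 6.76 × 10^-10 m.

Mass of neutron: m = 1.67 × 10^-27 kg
5.87 × 10^2 m/s

From the de Broglie relation λ = h/(mv), we solve for v:

v = h/(mλ)
v = (6.626 × 10^-34 J·s) / (1.67 × 10^-27 kg × 6.76 × 10^-10 m)
v = 5.87 × 10^2 m/s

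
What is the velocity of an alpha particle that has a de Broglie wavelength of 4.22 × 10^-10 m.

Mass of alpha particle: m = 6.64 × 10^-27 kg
2.36 × 10^2 m/s

From the de Broglie relation λ = h/(mv), we solve for v:

v = h/(mλ)
v = (6.626 × 10^-34 J·s) / (6.64 × 10^-27 kg × 4.22 × 10^-10 m)
v = 2.36 × 10^2 m/s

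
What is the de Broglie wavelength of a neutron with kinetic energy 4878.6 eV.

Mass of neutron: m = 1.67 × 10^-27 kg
4.10 × 10^-13 m

Using λ = h/√(2mKE):

First convert KE to Joules: KE = 4878.6 eV = 7.816 × 10^-16 J

λ = h/√(2mKE)
λ = (6.626 × 10^-34 J·s) / √(2 × 1.67 × 10^-27 kg × 7.816 × 10^-16 J)
λ = 4.10 × 10^-13 m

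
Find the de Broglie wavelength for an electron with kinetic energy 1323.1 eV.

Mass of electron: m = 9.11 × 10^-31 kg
3.37 × 10^-11 m

Using λ = h/√(2mKE):

First convert KE to Joules: KE = 1323.1 eV = 2.120 × 10^-16 J

λ = h/√(2mKE)
λ = (6.626 × 10^-34 J·s) / √(2 × 9.11 × 10^-31 kg × 2.120 × 10^-16 J)
λ = 3.37 × 10^-11 m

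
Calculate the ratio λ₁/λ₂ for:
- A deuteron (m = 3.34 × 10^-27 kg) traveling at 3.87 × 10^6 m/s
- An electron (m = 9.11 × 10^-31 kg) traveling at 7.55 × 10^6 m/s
λ₁/λ₂ = 5.32 × 10^-4

Using λ = h/(mv):

λ₁ = h/(m₁v₁) = 5.13 × 10^-14 m
λ₂ = h/(m₂v₂) = 9.63 × 10^-11 m

Ratio λ₁/λ₂ = (m₂v₂)/(m₁v₁)
         = (9.11 × 10^-31 kg × 7.55 × 10^6 m/s) / (3.34 × 10^-27 kg × 3.87 × 10^6 m/s)
         = 5.32 × 10^-4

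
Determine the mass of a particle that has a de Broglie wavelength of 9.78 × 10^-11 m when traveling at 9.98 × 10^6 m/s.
6.79 × 10^-31 kg

From the de Broglie relation λ = h/(mv), we solve for m:

m = h/(λv)
m = (6.626 × 10^-34 J·s) / (9.78 × 10^-11 m × 9.98 × 10^6 m/s)
m = 6.79 × 10^-31 kg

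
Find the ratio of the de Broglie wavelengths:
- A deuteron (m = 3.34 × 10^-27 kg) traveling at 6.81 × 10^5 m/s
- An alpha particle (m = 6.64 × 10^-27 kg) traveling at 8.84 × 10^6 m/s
λ₁/λ₂ = 25.8

Using λ = h/(mv):

λ₁ = h/(m₁v₁) = 2.91 × 10^-13 m
λ₂ = h/(m₂v₂) = 1.13 × 10^-14 m

Ratio λ₁/λ₂ = (m₂v₂)/(m₁v₁)
         = (6.64 × 10^-27 kg × 8.84 × 10^6 m/s) / (3.34 × 10^-27 kg × 6.81 × 10^5 m/s)
         = 25.8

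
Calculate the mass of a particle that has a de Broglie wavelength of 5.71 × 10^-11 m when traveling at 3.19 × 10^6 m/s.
3.64 × 10^-30 kg

From the de Broglie relation λ = h/(mv), we solve for m:

m = h/(λv)
m = (6.626 × 10^-34 J·s) / (5.71 × 10^-11 m × 3.19 × 10^6 m/s)
m = 3.64 × 10^-30 kg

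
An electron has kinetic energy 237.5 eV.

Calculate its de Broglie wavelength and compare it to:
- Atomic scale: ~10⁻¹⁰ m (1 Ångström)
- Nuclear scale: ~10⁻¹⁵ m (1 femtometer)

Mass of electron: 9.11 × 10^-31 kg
λ = 7.96 × 10^-11 m, which is between nuclear and atomic scales.

Using λ = h/√(2mKE):

KE = 237.5 eV = 3.805 × 10^-17 J

λ = h/√(2mKE)
λ = (6.626 × 10^-34 J·s) / √(2 × 9.11 × 10^-31 kg × 3.805 × 10^-17 J)
λ = 7.96 × 10^-11 m

Comparison:
- Atomic scale (10⁻¹⁰ m): λ is 0.8× this size
- Nuclear scale (10⁻¹⁵ m): λ is 8e+04× this size

The wavelength is between nuclear and atomic scales.

This wavelength is appropriate for probing atomic structure but too large for nuclear physics experiments.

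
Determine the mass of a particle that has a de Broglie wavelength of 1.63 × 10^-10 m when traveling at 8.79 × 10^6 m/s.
4.62 × 10^-31 kg

From the de Broglie relation λ = h/(mv), we solve for m:

m = h/(λv)
m = (6.626 × 10^-34 J·s) / (1.63 × 10^-10 m × 8.79 × 10^6 m/s)
m = 4.62 × 10^-31 kg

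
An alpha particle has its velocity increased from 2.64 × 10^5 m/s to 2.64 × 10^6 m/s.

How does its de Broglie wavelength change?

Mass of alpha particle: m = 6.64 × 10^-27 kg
The wavelength decreases by a factor of 10.

Using λ = h/(mv):

Initial wavelength: λ₁ = h/(mv₁) = 3.78 × 10^-13 m
Final wavelength: λ₂ = h/(mv₂) = 3.78 × 10^-14 m

Since λ ∝ 1/v, when velocity increases by a factor of 10, the wavelength decreases by a factor of 10.

λ₂/λ₁ = v₁/v₂ = 1/10

The wavelength decreases by a factor of 10.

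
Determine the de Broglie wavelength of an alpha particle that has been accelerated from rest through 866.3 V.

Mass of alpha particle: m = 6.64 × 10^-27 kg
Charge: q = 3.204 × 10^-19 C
3.45 × 10^-13 m

When a particle is accelerated through voltage V, it gains kinetic energy KE = qV.

The de Broglie wavelength is then λ = h/√(2mqV):

λ = h/√(2mqV)
λ = (6.626 × 10^-34 J·s) / √(2 × 6.64 × 10^-27 kg × 3.204 × 10^-19 C × 866.3 V)
λ = 3.45 × 10^-13 m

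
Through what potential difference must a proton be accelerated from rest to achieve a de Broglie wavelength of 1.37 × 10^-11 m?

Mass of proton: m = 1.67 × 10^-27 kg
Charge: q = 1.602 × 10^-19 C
4.37 V

From λ = h/√(2mqV), we solve for V:

λ² = h²/(2mqV)
V = h²/(2mqλ²)
V = (6.626 × 10^-34 J·s)² / (2 × 1.67 × 10^-27 kg × 1.602 × 10^-19 C × (1.37 × 10^-11 m)²)
V = 4.37 V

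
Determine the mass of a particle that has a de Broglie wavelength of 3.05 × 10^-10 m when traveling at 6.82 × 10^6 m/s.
3.19 × 10^-31 kg

From the de Broglie relation λ = h/(mv), we solve for m:

m = h/(λv)
m = (6.626 × 10^-34 J·s) / (3.05 × 10^-10 m × 6.82 × 10^6 m/s)
m = 3.19 × 10^-31 kg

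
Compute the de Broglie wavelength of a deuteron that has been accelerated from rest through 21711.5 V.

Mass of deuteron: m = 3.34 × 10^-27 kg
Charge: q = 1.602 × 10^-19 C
1.37 × 10^-13 m

When a particle is accelerated through voltage V, it gains kinetic energy KE = qV.

The de Broglie wavelength is then λ = h/√(2mqV):

λ = h/√(2mqV)
λ = (6.626 × 10^-34 J·s) / √(2 × 3.34 × 10^-27 kg × 1.602 × 10^-19 C × 21711.5 V)
λ = 1.37 × 10^-13 m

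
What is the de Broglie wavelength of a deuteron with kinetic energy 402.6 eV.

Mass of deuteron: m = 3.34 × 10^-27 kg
1.01 × 10^-12 m

Using λ = h/√(2mKE):

First convert KE to Joules: KE = 402.6 eV = 6.450 × 10^-17 J

λ = h/√(2mKE)
λ = (6.626 × 10^-34 J·s) / √(2 × 3.34 × 10^-27 kg × 6.450 × 10^-17 J)
λ = 1.01 × 10^-12 m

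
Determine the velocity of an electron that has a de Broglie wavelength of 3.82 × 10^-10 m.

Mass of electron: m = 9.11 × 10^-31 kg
1.90 × 10^6 m/s

From the de Broglie relation λ = h/(mv), we solve for v:

v = h/(mλ)
v = (6.626 × 10^-34 J·s) / (9.11 × 10^-31 kg × 3.82 × 10^-10 m)
v = 1.90 × 10^6 m/s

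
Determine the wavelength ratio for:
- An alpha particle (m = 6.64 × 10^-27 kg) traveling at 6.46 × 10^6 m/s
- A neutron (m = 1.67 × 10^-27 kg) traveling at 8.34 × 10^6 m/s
λ₁/λ₂ = 0.325

Using λ = h/(mv):

λ₁ = h/(m₁v₁) = 1.54 × 10^-14 m
λ₂ = h/(m₂v₂) = 4.76 × 10^-14 m

Ratio λ₁/λ₂ = (m₂v₂)/(m₁v₁)
         = (1.67 × 10^-27 kg × 8.34 × 10^6 m/s) / (6.64 × 10^-27 kg × 6.46 × 10^6 m/s)
         = 0.325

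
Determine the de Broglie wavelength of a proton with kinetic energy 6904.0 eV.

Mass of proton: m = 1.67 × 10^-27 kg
3.45 × 10^-13 m

Using λ = h/√(2mKE):

First convert KE to Joules: KE = 6904.0 eV = 1.106 × 10^-15 J

λ = h/√(2mKE)
λ = (6.626 × 10^-34 J·s) / √(2 × 1.67 × 10^-27 kg × 1.106 × 10^-15 J)
λ = 3.45 × 10^-13 m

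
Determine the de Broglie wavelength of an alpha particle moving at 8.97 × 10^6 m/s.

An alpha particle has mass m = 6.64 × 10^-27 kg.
1.11 × 10^-14 m

Using the de Broglie relation λ = h/(mv):

λ = h/(mv)
λ = (6.626 × 10^-34 J·s) / (6.64 × 10^-27 kg × 8.97 × 10^6 m/s)
λ = 1.11 × 10^-14 m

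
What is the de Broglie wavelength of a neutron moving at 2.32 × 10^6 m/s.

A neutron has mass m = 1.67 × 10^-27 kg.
1.71 × 10^-13 m

Using the de Broglie relation λ = h/(mv):

λ = h/(mv)
λ = (6.626 × 10^-34 J·s) / (1.67 × 10^-27 kg × 2.32 × 10^6 m/s)
λ = 1.71 × 10^-13 m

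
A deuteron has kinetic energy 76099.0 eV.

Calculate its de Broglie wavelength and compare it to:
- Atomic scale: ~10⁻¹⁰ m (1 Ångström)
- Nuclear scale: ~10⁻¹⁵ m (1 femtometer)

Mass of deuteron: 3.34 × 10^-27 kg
λ = 7.34 × 10^-14 m, which is between nuclear and atomic scales.

Using λ = h/√(2mKE):

KE = 76099.0 eV = 1.219 × 10^-14 J

λ = h/√(2mKE)
λ = (6.626 × 10^-34 J·s) / √(2 × 3.34 × 10^-27 kg × 1.219 × 10^-14 J)
λ = 7.34 × 10^-14 m

Comparison:
- Atomic scale (10⁻¹⁰ m): λ is 0.00073× this size
- Nuclear scale (10⁻¹⁵ m): λ is 73× this size

The wavelength is between nuclear and atomic scales.

This wavelength is appropriate for probing atomic structure but too large for nuclear physics experiments.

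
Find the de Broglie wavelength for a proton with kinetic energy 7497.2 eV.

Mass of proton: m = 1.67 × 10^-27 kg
3.31 × 10^-13 m

Using λ = h/√(2mKE):

First convert KE to Joules: KE = 7497.2 eV = 1.201 × 10^-15 J

λ = h/√(2mKE)
λ = (6.626 × 10^-34 J·s) / √(2 × 1.67 × 10^-27 kg × 1.201 × 10^-15 J)
λ = 3.31 × 10^-13 m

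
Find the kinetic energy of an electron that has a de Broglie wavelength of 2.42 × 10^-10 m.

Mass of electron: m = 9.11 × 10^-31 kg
4.11 × 10^-18 J (or 25.7 eV)

From λ = h/√(2mKE), we solve for KE:

λ² = h²/(2mKE)
KE = h²/(2mλ²)
KE = (6.626 × 10^-34 J·s)² / (2 × 9.11 × 10^-31 kg × (2.42 × 10^-10 m)²)
KE = 4.11 × 10^-18 J
KE = 25.7 eV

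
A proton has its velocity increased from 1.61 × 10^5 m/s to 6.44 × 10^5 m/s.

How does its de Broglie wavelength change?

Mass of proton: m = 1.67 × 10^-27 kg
The wavelength decreases by a factor of 4.

Using λ = h/(mv):

Initial wavelength: λ₁ = h/(mv₁) = 2.46 × 10^-12 m
Final wavelength: λ₂ = h/(mv₂) = 6.16 × 10^-13 m

Since λ ∝ 1/v, when velocity increases by a factor of 4, the wavelength decreases by a factor of 4.

λ₂/λ₁ = v₁/v₂ = 1/4

The wavelength decreases by a factor of 4.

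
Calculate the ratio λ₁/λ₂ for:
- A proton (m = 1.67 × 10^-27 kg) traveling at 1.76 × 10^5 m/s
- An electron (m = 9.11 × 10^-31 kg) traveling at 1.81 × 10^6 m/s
λ₁/λ₂ = 5.61 × 10^-3

Using λ = h/(mv):

λ₁ = h/(m₁v₁) = 2.25 × 10^-12 m
λ₂ = h/(m₂v₂) = 4.02 × 10^-10 m

Ratio λ₁/λ₂ = (m₂v₂)/(m₁v₁)
         = (9.11 × 10^-31 kg × 1.81 × 10^6 m/s) / (1.67 × 10^-27 kg × 1.76 × 10^5 m/s)
         = 5.61 × 10^-3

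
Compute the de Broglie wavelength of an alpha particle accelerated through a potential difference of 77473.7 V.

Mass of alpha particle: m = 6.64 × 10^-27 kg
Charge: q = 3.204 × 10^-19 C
3.65 × 10^-14 m

When a particle is accelerated through voltage V, it gains kinetic energy KE = qV.

The de Broglie wavelength is then λ = h/√(2mqV):

λ = h/√(2mqV)
λ = (6.626 × 10^-34 J·s) / √(2 × 6.64 × 10^-27 kg × 3.204 × 10^-19 C × 77473.7 V)
λ = 3.65 × 10^-14 m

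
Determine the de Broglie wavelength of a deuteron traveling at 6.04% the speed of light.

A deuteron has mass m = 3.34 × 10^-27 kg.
1.10 × 10^-14 m

Using the de Broglie relation λ = h/(mv):

v = 6.04% × c = 1.811 × 10^7 m/s

λ = h/(mv)
λ = (6.626 × 10^-34 J·s) / (3.34 × 10^-27 kg × 1.811 × 10^7 m/s)
λ = 1.10 × 10^-14 m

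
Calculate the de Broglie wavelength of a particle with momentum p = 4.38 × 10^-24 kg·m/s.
1.51 × 10^-10 m

Using the de Broglie relation λ = h/p:

λ = h/p
λ = (6.626 × 10^-34 J·s) / (4.38 × 10^-24 kg·m/s)
λ = 1.51 × 10^-10 m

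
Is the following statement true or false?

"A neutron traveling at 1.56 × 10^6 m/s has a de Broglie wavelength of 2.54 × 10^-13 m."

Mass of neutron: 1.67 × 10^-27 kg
True

The claim is correct.

Using λ = h/(mv):
λ = (6.626 × 10^-34 J·s) / (1.67 × 10^-27 kg × 1.56 × 10^6 m/s)
λ = 2.54 × 10^-13 m

This matches the claimed value.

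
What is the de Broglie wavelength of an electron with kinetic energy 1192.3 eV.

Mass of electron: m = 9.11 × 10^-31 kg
3.55 × 10^-11 m

Using λ = h/√(2mKE):

First convert KE to Joules: KE = 1192.3 eV = 1.910 × 10^-16 J

λ = h/√(2mKE)
λ = (6.626 × 10^-34 J·s) / √(2 × 9.11 × 10^-31 kg × 1.910 × 10^-16 J)
λ = 3.55 × 10^-11 m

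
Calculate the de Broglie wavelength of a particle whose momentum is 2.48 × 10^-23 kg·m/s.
2.67 × 10^-11 m

Using the de Broglie relation λ = h/p:

λ = h/p
λ = (6.626 × 10^-34 J·s) / (2.48 × 10^-23 kg·m/s)
λ = 2.67 × 10^-11 m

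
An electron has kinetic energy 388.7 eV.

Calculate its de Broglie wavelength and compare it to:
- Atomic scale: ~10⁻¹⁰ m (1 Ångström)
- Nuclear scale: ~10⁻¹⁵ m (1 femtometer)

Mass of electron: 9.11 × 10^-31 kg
λ = 6.22 × 10^-11 m, which is between nuclear and atomic scales.

Using λ = h/√(2mKE):

KE = 388.7 eV = 6.228 × 10^-17 J

λ = h/√(2mKE)
λ = (6.626 × 10^-34 J·s) / √(2 × 9.11 × 10^-31 kg × 6.228 × 10^-17 J)
λ = 6.22 × 10^-11 m

Comparison:
- Atomic scale (10⁻¹⁰ m): λ is 0.62× this size
- Nuclear scale (10⁻¹⁵ m): λ is 6.2e+04× this size

The wavelength is between nuclear and atomic scales.

This wavelength is appropriate for probing atomic structure but too large for nuclear physics experiments.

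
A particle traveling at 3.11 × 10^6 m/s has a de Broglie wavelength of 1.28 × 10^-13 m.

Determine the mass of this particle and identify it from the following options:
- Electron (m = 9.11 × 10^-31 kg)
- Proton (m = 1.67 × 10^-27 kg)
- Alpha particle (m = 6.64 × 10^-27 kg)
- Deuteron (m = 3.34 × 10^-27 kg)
The particle is a proton.

From λ = h/(mv), solve for mass:

m = h/(λv)
m = (6.626 × 10^-34 J·s) / (1.28 × 10^-13 m × 3.11 × 10^6 m/s)
m = 1.66 × 10^-27 kg

Comparing with the listed masses, this is closest to a proton.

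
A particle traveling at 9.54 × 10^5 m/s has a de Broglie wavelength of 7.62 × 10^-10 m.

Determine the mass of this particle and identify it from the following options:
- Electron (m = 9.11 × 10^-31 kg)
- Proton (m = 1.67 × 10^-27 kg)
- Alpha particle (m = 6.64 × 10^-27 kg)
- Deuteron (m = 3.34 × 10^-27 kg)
The particle is an electron.

From λ = h/(mv), solve for mass:

m = h/(λv)
m = (6.626 × 10^-34 J·s) / (7.62 × 10^-10 m × 9.54 × 10^5 m/s)
m = 9.11 × 10^-31 kg

Comparing with the listed masses, this is closest to an electron.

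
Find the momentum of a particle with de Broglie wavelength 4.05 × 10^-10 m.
1.64 × 10^-24 kg·m/s

From the de Broglie relation λ = h/p, we solve for p:

p = h/λ
p = (6.626 × 10^-34 J·s) / (4.05 × 10^-10 m)
p = 1.64 × 10^-24 kg·m/s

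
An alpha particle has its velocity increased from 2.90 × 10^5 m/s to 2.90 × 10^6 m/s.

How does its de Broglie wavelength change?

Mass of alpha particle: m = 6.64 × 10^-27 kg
The wavelength decreases by a factor of 10.

Using λ = h/(mv):

Initial wavelength: λ₁ = h/(mv₁) = 3.44 × 10^-13 m
Final wavelength: λ₂ = h/(mv₂) = 3.44 × 10^-14 m

Since λ ∝ 1/v, when velocity increases by a factor of 10, the wavelength decreases by a factor of 10.

λ₂/λ₁ = v₁/v₂ = 1/10

The wavelength decreases by a factor of 10.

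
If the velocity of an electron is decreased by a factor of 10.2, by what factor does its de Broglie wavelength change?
The wavelength increases by a factor of 10.2.

From λ = h/(mv), the wavelength is inversely proportional to velocity:

λ ∝ 1/v

If v → v/10.2, then λ → 10.2λ

When velocity is decreased by a factor of 10.2, the wavelength increases by a factor of 10.2.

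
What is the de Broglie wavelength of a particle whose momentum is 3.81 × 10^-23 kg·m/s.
1.74 × 10^-11 m

Using the de Broglie relation λ = h/p:

λ = h/p
λ = (6.626 × 10^-34 J·s) / (3.81 × 10^-23 kg·m/s)
λ = 1.74 × 10^-11 m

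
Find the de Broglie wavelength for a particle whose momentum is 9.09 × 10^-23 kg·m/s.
7.29 × 10^-12 m

Using the de Broglie relation λ = h/p:

λ = h/p
λ = (6.626 × 10^-34 J·s) / (9.09 × 10^-23 kg·m/s)
λ = 7.29 × 10^-12 m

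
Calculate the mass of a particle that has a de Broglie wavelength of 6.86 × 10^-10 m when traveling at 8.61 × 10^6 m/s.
1.12 × 10^-31 kg

From the de Broglie relation λ = h/(mv), we solve for m:

m = h/(λv)
m = (6.626 × 10^-34 J·s) / (6.86 × 10^-10 m × 8.61 × 10^6 m/s)
m = 1.12 × 10^-31 kg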